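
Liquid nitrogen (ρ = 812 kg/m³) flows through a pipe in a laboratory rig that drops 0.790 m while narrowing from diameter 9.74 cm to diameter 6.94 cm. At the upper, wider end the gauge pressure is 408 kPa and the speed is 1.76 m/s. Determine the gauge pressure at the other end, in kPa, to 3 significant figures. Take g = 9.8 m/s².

By continuity, v₂ = v₁·A₁/A₂ = 1.76·(74.5/37.8) = 3.47 m/s.
Energy conservation along the streamline gives P₂ = P₁ − ½ρ(v₂² − v₁²) − ρg(h₂ − h₁).
P₂ = 408000 + ½·812·(1.76² − 3.47²) − 812·9.8·(−0.790) = 408000 + (-3620) − (-6290) = 411000 Pa.

P₂ ≈ 411 kPa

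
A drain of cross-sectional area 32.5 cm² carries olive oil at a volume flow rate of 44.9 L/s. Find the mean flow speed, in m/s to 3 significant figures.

Q = 44.9 L/s = 0.0449 m³/s.
v = Q/A = 0.0449 / 0.00325 = 13.8 m/s.

v = 13.8 m/s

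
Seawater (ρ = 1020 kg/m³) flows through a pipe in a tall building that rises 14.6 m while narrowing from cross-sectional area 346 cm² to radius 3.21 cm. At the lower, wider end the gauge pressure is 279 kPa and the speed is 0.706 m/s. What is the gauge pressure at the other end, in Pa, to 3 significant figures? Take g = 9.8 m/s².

P₂ = 104000 Pa

Continuity gives A₁v₁ = A₂v₂, so v₂ = (346 cm²)/(32.4 cm²) × 0.706 m/s = 7.55 m/s.
Bernoulli: P₁ + ½ρv₁² + ρg h₁ = P₂ + ½ρv₂² + ρg h₂, so P₂ = P₁ + ½ρ(v₁² − v₂²) − ρg(h₂ − h₁).
P₂ = 279000 + ½·1020·(0.706² − 7.55²) − 1020·9.8·(+14.6) = 279000 + (-28800) − (146000) = 104000 Pa.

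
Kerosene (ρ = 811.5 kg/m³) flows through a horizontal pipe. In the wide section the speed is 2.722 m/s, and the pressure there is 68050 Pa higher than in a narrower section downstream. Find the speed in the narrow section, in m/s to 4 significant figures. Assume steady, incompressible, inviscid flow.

Horizontal Bernoulli: P₁ + ½ρv₁² = P₂ + ½ρv₂², so v₂² = v₁² + 2(P₁ − P₂)/ρ.
v₂ = √(2.722² + 2·68050/811.5) = √(7.409 + 167.7) = 13.23 m/s.

v₂ = 13.23 m/s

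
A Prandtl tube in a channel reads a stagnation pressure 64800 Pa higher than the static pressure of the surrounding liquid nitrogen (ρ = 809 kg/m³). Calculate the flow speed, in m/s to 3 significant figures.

Bernoulli between the free stream and the stagnation point: ½ρv² = P_stag − P_static.
v = √(2ΔP/ρ) = √(2·64800/809) = 12.7 m/s.

v = 12.7 m/s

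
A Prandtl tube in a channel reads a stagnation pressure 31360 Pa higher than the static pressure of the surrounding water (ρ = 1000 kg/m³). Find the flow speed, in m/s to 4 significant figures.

v = 7.920 m/s

Bernoulli between the free stream and the stagnation point: ½ρv² = P_stag − P_static.
v = √(2ΔP/ρ) = √(2·31360/1000) = 7.920 m/s.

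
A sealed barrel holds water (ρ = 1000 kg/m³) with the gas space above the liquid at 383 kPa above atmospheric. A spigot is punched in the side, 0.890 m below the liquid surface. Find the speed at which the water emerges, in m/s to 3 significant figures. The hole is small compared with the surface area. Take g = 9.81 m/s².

28.0 m/s

Take point 1 at the surface (v₁ ≈ 0) and point 2 at the hole (at atmospheric pressure). Bernoulli: P₁ + ρg h = P_atm + ½ρv₂².
With P₁ − P_atm = 383000 Pa, v₂ = √(2gh + 2ΔP/ρ) = √(2·9.81·0.890 + 2·383000/1000) = 28.0 m/s.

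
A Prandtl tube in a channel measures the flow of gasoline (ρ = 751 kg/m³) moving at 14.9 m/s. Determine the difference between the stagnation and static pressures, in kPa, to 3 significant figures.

Bernoulli between the free stream and the stagnation point: ½ρv² = P_stag − P_static.
ΔP = ½·751·14.9² = 83400 Pa.

83.4 kPa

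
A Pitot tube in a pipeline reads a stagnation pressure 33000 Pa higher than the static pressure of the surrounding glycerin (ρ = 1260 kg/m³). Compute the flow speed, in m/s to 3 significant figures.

v = 7.24 m/s

The dynamic pressure equals the rise in static pressure at the stagnation point: ΔP = ½ρv².
v = √(2ΔP/ρ) = √(2·33000/1260) = 7.24 m/s.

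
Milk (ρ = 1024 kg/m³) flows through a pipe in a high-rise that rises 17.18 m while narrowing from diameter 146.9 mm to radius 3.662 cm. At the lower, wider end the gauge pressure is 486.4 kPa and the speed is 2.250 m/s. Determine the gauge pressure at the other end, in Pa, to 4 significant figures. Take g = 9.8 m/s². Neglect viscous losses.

Mass conservation (A₁v₁ = A₂v₂) gives v₂ = 2.250 × 169.5/42.13 = 9.052 m/s.
Applying Bernoulli between the two ends and solving for P₂: P₂ = P₁ + ½ρ(v₁² − v₂²) − ρgΔh.
P₂ = 486400 + ½·1024·(2.250² − 9.052²) − 1024·9.8·(+17.18) = 486400 + (-39360) − (172400) = 274600 Pa.

P₂ ≈ 274600 Pa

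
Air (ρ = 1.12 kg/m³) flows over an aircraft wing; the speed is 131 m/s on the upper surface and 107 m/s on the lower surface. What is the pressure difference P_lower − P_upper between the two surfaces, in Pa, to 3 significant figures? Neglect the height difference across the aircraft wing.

Bernoulli (same height): P_lower − P_upper = ½ρ(v_upper² − v_lower²).
ΔP = ½·1.12·(131² − 107²) = 3200 Pa.

3200 Pa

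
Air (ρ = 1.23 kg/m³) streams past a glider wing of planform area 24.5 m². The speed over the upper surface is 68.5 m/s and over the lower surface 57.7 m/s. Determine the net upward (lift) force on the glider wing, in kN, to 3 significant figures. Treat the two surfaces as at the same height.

From P + ½ρv² = const at equal height, P_low − P_up = ½ρ(v_up² − v_low²).
ΔP = ½·1.23·(68.5² − 57.7²) = 838 Pa.
Lift = ΔP · A = 838 × 24.5 = 20500 N.

20.5 kN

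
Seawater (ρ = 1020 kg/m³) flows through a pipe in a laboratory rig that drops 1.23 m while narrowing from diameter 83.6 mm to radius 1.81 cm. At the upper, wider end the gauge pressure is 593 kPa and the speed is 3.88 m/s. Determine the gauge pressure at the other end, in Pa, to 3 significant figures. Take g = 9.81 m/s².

By continuity, v₂ = v₁·A₁/A₂ = 3.88·(54.9/10.3) = 20.7 m/s.
Bernoulli: P₁ + ½ρv₁² + ρg h₁ = P₂ + ½ρv₂² + ρg h₂, so P₂ = P₁ + ½ρ(v₁² − v₂²) − ρg(h₂ − h₁).
P₂ = 593000 + ½·1020·(3.88² − 20.7²) − 1020·9.81·(−1.23) = 593000 + (-211000) − (-12300) = 395000 Pa.

P₂ ≈ 395000 Pa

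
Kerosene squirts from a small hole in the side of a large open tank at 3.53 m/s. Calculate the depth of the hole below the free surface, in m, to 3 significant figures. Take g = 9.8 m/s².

h ≈ 0.636 m

For a small hole in a large open tank, ½v² = gh, giving h = v²/(2g).
h = 3.53²/(2·9.8) = 12.5/19.60 = 0.636 m.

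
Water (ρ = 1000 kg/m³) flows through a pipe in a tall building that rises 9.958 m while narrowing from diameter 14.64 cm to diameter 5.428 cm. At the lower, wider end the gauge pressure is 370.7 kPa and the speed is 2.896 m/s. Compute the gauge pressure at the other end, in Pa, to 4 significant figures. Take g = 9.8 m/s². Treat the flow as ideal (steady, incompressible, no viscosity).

By continuity, v₂ = v₁·A₁/A₂ = 2.896·(168.3/23.14) = 21.07 m/s.
Bernoulli: P₁ + ½ρv₁² + ρg h₁ = P₂ + ½ρv₂² + ρg h₂, so P₂ = P₁ + ½ρ(v₁² − v₂²) − ρg(h₂ − h₁).
P₂ = 370700 + ½·1000·(2.896² − 21.07²) − 1000·9.8·(+9.958) = 370700 + (-217700) − (97590) = 55400 Pa.

P₂ ≈ 55400 Pa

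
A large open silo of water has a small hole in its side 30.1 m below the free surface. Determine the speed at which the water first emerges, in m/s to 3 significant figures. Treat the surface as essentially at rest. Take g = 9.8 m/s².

v ≈ 24.3 m/s

Torricelli's result v = √(2gh) gives v = √(2·9.8·30.1) = 24.3 m/s.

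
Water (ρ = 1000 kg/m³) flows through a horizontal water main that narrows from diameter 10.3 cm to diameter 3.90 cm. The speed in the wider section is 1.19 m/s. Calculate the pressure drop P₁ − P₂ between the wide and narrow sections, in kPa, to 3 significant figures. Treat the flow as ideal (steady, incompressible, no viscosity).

ΔP = 33.7 kPa

By continuity, v₂ = v₁·A₁/A₂ = 1.19·(83.3/11.9) = 8.30 m/s.
The pipe is horizontal, so Bernoulli reduces to P₁ + ½ρv₁² = P₂ + ½ρv₂².
P₁ − P₂ = ½·1000·(8.30² − 1.19²) = ½·1000·67.5 = 33700 Pa.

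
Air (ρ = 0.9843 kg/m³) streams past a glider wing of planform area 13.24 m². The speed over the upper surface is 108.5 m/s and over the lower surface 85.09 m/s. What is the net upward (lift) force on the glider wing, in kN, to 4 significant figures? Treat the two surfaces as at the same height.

F = 29.53 kN

With equal heights on the two surfaces, Bernoulli gives P_lower − P_upper = ½ρ(v_upper² − v_lower²).
ΔP = ½·0.9843·(108.5² − 85.09²) = 2230 Pa.
Lift = ΔP · A = 2230 × 13.24 = 29530 N.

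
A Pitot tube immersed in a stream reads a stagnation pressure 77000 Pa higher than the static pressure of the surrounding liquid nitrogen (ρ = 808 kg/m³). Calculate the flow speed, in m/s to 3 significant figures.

Bernoulli between the free stream and the stagnation point: ½ρv² = P_stag − P_static.
v = √(2ΔP/ρ) = √(2·77000/808) = 13.8 m/s.

v = 13.8 m/s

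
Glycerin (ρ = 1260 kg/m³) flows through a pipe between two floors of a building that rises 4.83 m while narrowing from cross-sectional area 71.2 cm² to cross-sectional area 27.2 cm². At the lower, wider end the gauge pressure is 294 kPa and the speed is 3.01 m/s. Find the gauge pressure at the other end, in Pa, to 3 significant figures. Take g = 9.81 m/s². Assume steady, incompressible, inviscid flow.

P₂ = 201000 Pa

By continuity, v₂ = v₁·A₁/A₂ = 3.01·(71.2/27.2) = 7.88 m/s.
Bernoulli: P₁ + ½ρv₁² + ρg h₁ = P₂ + ½ρv₂² + ρg h₂, so P₂ = P₁ + ½ρ(v₁² − v₂²) − ρg(h₂ − h₁).
P₂ = 294000 + ½·1260·(3.01² − 7.88²) − 1260·9.81·(+4.83) = 294000 + (-33400) − (59700) = 201000 Pa.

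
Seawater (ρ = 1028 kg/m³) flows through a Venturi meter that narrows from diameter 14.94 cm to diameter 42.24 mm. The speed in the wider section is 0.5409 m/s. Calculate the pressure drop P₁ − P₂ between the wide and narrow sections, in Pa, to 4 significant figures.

The volume flow rate is constant, so v₂ = (A₁/A₂)v₁ = (175.3/14.01)·0.5409 = 6.767 m/s.
Along the horizontal streamline, P + ½ρv² is constant.
P₁ − P₂ = ½·1028·(6.767² − 0.5409²) = ½·1028·45.49 = 23380 Pa.

ΔP = 23380 Pa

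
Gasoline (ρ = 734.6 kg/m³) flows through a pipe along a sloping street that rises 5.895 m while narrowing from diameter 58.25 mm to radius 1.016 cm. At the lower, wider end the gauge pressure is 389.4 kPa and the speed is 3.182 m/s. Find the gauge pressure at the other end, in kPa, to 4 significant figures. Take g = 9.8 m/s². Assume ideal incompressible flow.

The volume flow rate is constant, so v₂ = (A₁/A₂)v₁ = (26.65/3.243)·3.182 = 26.15 m/s.
Bernoulli: P₁ + ½ρv₁² + ρg h₁ = P₂ + ½ρv₂² + ρg h₂, so P₂ = P₁ + ½ρ(v₁² − v₂²) − ρg(h₂ − h₁).
P₂ = 389400 + ½·734.6·(3.182² − 26.15²) − 734.6·9.8·(+5.895) = 389400 + (-247400) − (42440) = 99540 Pa.

P₂ = 99.54 kPa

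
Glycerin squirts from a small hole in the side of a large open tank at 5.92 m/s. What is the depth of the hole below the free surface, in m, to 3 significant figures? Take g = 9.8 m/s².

1.79 m

Inverting v = √(2gh) gives h = v² / 2g.
h = 5.92²/(2·9.8) = 35.0/19.60 = 1.79 m.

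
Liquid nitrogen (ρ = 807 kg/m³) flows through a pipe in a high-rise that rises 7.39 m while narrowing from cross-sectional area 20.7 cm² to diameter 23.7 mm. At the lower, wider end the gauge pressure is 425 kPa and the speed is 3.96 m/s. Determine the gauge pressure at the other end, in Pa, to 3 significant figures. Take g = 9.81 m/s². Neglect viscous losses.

The volume flow rate is constant, so v₂ = (A₁/A₂)v₁ = (20.7/4.41)·3.96 = 18.6 m/s.
Applying Bernoulli between the two ends and solving for P₂: P₂ = P₁ + ½ρ(v₁² − v₂²) − ρgΔh.
P₂ = 425000 + ½·807·(3.96² − 18.6²) − 807·9.81·(+7.39) = 425000 + (-133000) − (58500) = 234000 Pa.

P₂ ≈ 234000 Pa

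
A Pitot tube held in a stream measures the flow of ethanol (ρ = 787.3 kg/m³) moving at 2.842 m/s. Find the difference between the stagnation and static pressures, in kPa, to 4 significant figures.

ΔP ≈ 3.179 kPa

The dynamic pressure equals the rise in static pressure at the stagnation point: ΔP = ½ρv².
ΔP = ½·787.3·2.842² = 3179 Pa.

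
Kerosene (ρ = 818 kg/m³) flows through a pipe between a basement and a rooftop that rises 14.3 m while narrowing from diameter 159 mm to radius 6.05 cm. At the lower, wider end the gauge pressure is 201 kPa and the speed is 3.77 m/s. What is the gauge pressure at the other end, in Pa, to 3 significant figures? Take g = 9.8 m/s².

The volume flow rate is constant, so v₂ = (A₁/A₂)v₁ = (199/115)·3.77 = 6.51 m/s.
Applying Bernoulli between the two ends and solving for P₂: P₂ = P₁ + ½ρ(v₁² − v₂²) − ρgΔh.
P₂ = 201000 + ½·818·(3.77² − 6.51²) − 818·9.8·(+14.3) = 201000 + (-11500) − (115000) = 74800 Pa.

P₂ = 74800 Pa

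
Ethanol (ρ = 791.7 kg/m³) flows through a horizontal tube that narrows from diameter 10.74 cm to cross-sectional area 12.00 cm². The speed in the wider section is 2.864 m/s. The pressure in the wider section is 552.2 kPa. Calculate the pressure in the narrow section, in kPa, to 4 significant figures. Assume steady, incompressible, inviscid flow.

370.4 kPa

The volume flow rate is constant, so v₂ = (A₁/A₂)v₁ = (90.59/12.00)·2.864 = 21.62 m/s.
The pipe is horizontal, so Bernoulli reduces to P₁ + ½ρv₁² = P₂ + ½ρv₂².
P₂ = P₁ − ½ρ(v₂² − v₁²) = 552200 − ½·791.7·(21.62² − 2.864²) = 552200 − 181800 = 370400 Pa.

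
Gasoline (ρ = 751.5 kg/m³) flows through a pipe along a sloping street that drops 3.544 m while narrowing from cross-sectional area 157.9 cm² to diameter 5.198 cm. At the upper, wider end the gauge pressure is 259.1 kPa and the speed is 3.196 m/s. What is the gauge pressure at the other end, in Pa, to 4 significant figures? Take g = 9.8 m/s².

By continuity, v₂ = v₁·A₁/A₂ = 3.196·(157.9/21.22) = 23.78 m/s.
Applying Bernoulli between the two ends and solving for P₂: P₂ = P₁ + ½ρ(v₁² − v₂²) − ρgΔh.
P₂ = 259100 + ½·751.5·(3.196² − 23.78²) − 751.5·9.8·(−3.544) = 259100 + (-208700) − (-26100) = 76540 Pa.

P₂ = 76540 Pa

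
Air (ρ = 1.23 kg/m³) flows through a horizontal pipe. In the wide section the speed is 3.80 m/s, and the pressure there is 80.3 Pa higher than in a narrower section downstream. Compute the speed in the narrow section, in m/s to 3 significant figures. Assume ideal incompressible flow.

Along the level pipe P + ½ρv² is conserved, hence v₂² = v₁² + 2(P₁ − P₂)/ρ.
v₂ = √(3.80² + 2·80.3/1.23) = √(14.4 + 131) = 12.0 m/s.

v₂ ≈ 12.0 m/s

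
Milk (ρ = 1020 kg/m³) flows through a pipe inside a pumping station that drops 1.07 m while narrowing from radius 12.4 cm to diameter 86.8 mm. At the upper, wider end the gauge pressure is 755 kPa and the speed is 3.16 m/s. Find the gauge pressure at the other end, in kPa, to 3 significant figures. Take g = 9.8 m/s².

P₂ ≈ 431 kPa

The volume flow rate is constant, so v₂ = (A₁/A₂)v₁ = (483/59.2)·3.16 = 25.8 m/s.
Applying Bernoulli between the two ends and solving for P₂: P₂ = P₁ + ½ρ(v₁² − v₂²) − ρgΔh.
P₂ = 755000 + ½·1020·(3.16² − 25.8²) − 1020·9.8·(−1.07) = 755000 + (-334000) − (-10700) = 431000 Pa.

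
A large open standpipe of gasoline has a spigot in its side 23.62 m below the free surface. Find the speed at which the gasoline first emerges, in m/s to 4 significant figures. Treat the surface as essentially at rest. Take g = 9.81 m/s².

v ≈ 21.53 m/s

Torricelli's result v = √(2gh) gives v = √(2·9.81·23.62) = 21.53 m/s.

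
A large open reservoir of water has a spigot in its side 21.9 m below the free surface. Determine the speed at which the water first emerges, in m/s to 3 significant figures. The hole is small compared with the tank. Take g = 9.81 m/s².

v ≈ 20.7 m/s

Torricelli's result v = √(2gh) gives v = √(2·9.81·21.9) = 20.7 m/s.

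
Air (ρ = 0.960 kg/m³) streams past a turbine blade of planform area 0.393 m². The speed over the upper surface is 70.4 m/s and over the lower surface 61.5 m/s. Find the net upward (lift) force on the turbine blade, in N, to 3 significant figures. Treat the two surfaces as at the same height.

The faster flow above has the lower pressure; Bernoulli (same height) gives ΔP = ½ρ(v_up² − v_low²).
ΔP = ½·0.960·(70.4² − 61.5²) = 563 Pa.
Lift = ΔP · A = 563 × 0.393 = 221 N.

F ≈ 221 N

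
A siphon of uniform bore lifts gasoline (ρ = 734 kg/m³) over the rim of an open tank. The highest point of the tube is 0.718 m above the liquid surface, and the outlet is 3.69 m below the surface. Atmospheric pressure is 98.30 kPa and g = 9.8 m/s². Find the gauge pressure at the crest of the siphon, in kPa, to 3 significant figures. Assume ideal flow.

Bernoulli surface→outlet gives ½v² = g·h_out, so v = √(2·9.8·3.69) = 8.50 m/s.
The bore is uniform, so the speed at the crest is the same v. Bernoulli surface→crest: P_atm = P_top + ½ρv² + ρg·h_top.
P_top = 98300 − ½·734·8.50² − 734·9.8·0.718 = 66600 Pa. So P_gauge = P_top − P_atm = -31700 Pa.

-31.7 kPa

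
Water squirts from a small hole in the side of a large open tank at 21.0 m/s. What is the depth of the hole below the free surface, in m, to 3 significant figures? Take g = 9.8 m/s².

Inverting v = √(2gh) gives h = v² / 2g.
h = 21.0²/(2·9.8) = 441/19.60 = 22.5 m.

h ≈ 22.5 m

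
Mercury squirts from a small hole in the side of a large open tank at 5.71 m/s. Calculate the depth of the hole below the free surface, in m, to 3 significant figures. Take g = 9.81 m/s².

For a small hole in a large open tank, ½v² = gh, giving h = v²/(2g).
h = 5.71²/(2·9.81) = 32.6/19.62 = 1.66 m.

h ≈ 1.66 m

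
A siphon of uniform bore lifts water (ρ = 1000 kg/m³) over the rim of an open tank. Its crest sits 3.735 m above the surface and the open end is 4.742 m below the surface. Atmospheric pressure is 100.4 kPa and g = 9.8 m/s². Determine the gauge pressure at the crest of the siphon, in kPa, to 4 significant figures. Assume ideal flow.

-83.07 kPa

The outlet speed comes from Torricelli: v = √(2g·4.742) = 9.641 m/s.
The bore is uniform, so the speed at the crest is the same v. Bernoulli surface→crest: P_atm = P_top + ½ρv² + ρg·h_top.
P_top = 100400 − ½·1000·9.641² − 1000·9.8·3.735 = 17330 Pa. So P_gauge = P_top − P_atm = -83070 Pa.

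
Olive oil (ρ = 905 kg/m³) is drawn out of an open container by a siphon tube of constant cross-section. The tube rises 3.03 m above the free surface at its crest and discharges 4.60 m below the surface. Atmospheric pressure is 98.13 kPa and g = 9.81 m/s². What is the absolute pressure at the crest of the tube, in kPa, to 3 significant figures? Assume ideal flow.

Bernoulli surface→outlet gives ½v² = g·h_out, so v = √(2·9.81·4.60) = 9.50 m/s.
The bore is uniform, so the speed at the crest is the same v. Bernoulli surface→crest: P_atm = P_top + ½ρv² + ρg·h_top.
P_top = 98130 − ½·905·9.50² − 905·9.81·3.03 = 30400 Pa.

P_top = 30.4 kPa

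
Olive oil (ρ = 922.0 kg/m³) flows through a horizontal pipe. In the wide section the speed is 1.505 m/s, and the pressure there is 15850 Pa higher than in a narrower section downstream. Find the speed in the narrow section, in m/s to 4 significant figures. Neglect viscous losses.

Horizontal Bernoulli: P₁ + ½ρv₁² = P₂ + ½ρv₂², so v₂² = v₁² + 2(P₁ − P₂)/ρ.
v₂ = √(1.505² + 2·15850/922.0) = √(2.265 + 34.38) = 6.054 m/s.

v₂ = 6.054 m/s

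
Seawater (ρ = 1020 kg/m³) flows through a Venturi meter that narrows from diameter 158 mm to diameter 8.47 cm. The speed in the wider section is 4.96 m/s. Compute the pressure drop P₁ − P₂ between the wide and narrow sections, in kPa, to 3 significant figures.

The volume flow rate is constant, so v₂ = (A₁/A₂)v₁ = (196/56.3)·4.96 = 17.3 m/s.
With no height change, Bernoulli's equation is P₁ + ½ρv₁² = P₂ + ½ρv₂².
P₁ − P₂ = ½·1020·(17.3² − 4.96²) = ½·1020·273 = 139000 Pa.

ΔP = 139 kPa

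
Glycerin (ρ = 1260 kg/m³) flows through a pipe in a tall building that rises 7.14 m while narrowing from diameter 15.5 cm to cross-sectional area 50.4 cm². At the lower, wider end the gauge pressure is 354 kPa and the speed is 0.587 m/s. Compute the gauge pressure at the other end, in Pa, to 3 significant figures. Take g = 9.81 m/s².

P₂ ≈ 263000 Pa

Continuity gives A₁v₁ = A₂v₂, so v₂ = (189 cm²)/(50.4 cm²) × 0.587 m/s = 2.20 m/s.
Bernoulli: P₁ + ½ρv₁² + ρg h₁ = P₂ + ½ρv₂² + ρg h₂, so P₂ = P₁ + ½ρ(v₁² − v₂²) − ρg(h₂ − h₁).
P₂ = 354000 + ½·1260·(0.587² − 2.20²) − 1260·9.81·(+7.14) = 354000 + (-2830) − (88300) = 263000 Pa.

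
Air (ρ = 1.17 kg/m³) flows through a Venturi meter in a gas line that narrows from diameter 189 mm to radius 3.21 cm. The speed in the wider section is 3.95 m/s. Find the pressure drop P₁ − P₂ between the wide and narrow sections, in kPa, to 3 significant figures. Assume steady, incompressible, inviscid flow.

By continuity, v₂ = v₁·A₁/A₂ = 3.95·(281/32.4) = 34.2 m/s.
Bernoulli (h₁ = h₂): P₁ − P₂ = ½ρ(v₂² − v₁²).
P₁ − P₂ = ½·1.17·(34.2² − 3.95²) = ½·1.17·1160 = 676 Pa.

0.676 kPa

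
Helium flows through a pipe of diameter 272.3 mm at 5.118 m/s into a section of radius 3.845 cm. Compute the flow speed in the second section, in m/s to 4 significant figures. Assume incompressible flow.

Continuity gives A₁v₁ = A₂v₂, so v₂ = (582.4 cm²)/(46.45 cm²) × 5.118 m/s = 64.17 m/s.

v₂ ≈ 64.17 m/s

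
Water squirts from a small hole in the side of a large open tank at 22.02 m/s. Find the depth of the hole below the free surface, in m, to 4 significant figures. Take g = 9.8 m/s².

h = 24.74 m

Inverting v = √(2gh) gives h = v² / 2g.
h = 22.02²/(2·9.8) = 484.9/19.60 = 24.74 m.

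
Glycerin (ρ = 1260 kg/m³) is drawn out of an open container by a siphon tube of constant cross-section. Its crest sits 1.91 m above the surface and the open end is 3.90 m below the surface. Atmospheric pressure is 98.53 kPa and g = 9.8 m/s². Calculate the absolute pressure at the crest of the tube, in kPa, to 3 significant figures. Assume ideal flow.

P_top = 26.8 kPa

Bernoulli surface→outlet gives ½v² = g·h_out, so v = √(2·9.8·3.90) = 8.74 m/s.
Continuity keeps v the same throughout the tube; from surface to crest, P_atm + 0 = P_top + ½ρv² + ρg·h_top.
P_top = 98530 − ½·1260·8.74² − 1260·9.8·1.91 = 26800 Pa.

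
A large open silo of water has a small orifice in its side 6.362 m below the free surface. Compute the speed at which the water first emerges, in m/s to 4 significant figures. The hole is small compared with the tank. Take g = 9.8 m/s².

With the surface at rest and both surface and jet at atmospheric pressure, Bernoulli gives ρg h = ½ρv², so v = √(2gh) = √(2·9.8·6.362) = 11.17 m/s.

v ≈ 11.17 m/s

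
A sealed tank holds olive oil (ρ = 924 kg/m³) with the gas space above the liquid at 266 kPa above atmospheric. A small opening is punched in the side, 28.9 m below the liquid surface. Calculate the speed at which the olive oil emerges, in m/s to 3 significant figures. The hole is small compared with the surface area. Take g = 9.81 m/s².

Take point 1 at the surface (v₁ ≈ 0) and point 2 at the hole (at atmospheric pressure). Bernoulli: P₁ + ρg h = P_atm + ½ρv₂².
With P₁ − P_atm = 266000 Pa, v₂ = √(2gh + 2ΔP/ρ) = √(2·9.81·28.9 + 2·266000/924) = 33.8 m/s.

v ≈ 33.8 m/s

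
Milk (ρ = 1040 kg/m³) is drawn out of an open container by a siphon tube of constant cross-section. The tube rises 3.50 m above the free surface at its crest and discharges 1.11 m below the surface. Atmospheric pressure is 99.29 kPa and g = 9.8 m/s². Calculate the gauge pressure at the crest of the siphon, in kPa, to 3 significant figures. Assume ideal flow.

The outlet speed comes from Torricelli: v = √(2g·1.11) = 4.66 m/s.
Continuity keeps v the same throughout the tube; from surface to crest, P_atm + 0 = P_top + ½ρv² + ρg·h_top.
P_top = 99290 − ½·1040·4.66² − 1040·9.8·3.50 = 52300 Pa. So P_gauge = P_top − P_atm = -47000 Pa.

-47.0 kPa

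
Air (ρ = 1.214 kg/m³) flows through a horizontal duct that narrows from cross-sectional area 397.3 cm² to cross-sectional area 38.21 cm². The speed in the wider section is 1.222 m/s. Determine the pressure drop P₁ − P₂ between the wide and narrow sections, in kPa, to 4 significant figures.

ΔP = 0.09709 kPa

By continuity, v₂ = v₁·A₁/A₂ = 1.222·(397.3/38.21) = 12.71 m/s.
Along the horizontal streamline, P + ½ρv² is constant.
P₁ − P₂ = ½·1.214·(12.71² − 1.222²) = ½·1.214·160.0 = 97.09 Pa.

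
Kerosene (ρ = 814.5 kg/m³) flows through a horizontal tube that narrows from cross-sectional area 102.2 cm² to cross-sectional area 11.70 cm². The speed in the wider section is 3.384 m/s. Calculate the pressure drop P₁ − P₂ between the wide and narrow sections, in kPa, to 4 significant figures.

ΔP = 351.2 kPa

Continuity gives A₁v₁ = A₂v₂, so v₂ = (102.2 cm²)/(11.70 cm²) × 3.384 m/s = 29.56 m/s.
With no height change, Bernoulli's equation is P₁ + ½ρv₁² = P₂ + ½ρv₂².
P₁ − P₂ = ½·814.5·(29.56² − 3.384²) = ½·814.5·862.3 = 351200 Pa.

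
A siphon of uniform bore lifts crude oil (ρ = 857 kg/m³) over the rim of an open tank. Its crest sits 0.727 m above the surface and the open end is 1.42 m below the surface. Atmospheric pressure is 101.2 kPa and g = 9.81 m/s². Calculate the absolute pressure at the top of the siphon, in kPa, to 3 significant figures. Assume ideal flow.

P_top ≈ 83.1 kPa

From the surface to the outlet (both open to atmosphere, surface at rest): v = √(2g·h_out) = √(2·9.81·1.42) = 5.28 m/s.
The bore is uniform, so the speed at the crest is the same v. Bernoulli surface→crest: P_atm = P_top + ½ρv² + ρg·h_top.
P_top = 101200 − ½·857·5.28² − 857·9.81·0.727 = 83100 Pa.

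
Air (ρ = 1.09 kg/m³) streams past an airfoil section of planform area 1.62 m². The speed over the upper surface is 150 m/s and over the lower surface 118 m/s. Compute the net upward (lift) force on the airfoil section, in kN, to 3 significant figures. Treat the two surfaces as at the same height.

The faster flow above has the lower pressure; Bernoulli (same height) gives ΔP = ½ρ(v_up² − v_low²).
ΔP = ½·1.09·(150² − 118²) = 4670 Pa.
Lift = ΔP · A = 4670 × 1.62 = 7570 N.

F ≈ 7.57 kN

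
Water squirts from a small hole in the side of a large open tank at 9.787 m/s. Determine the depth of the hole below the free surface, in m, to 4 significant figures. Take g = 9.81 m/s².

h = 4.882 m

Torricelli: v = √(2gh), so h = v²/(2g).
h = 9.787²/(2·9.81) = 95.79/19.62 = 4.882 m.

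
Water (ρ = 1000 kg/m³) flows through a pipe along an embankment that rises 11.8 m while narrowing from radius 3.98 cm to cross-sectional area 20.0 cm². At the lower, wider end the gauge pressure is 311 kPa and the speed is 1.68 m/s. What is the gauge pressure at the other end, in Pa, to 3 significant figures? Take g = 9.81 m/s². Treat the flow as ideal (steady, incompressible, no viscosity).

P₂ ≈ 188000 Pa

The volume flow rate is constant, so v₂ = (A₁/A₂)v₁ = (49.8/20.0)·1.68 = 4.18 m/s.
Energy conservation along the streamline gives P₂ = P₁ − ½ρ(v₂² − v₁²) − ρg(h₂ − h₁).
P₂ = 311000 + ½·1000·(1.68² − 4.18²) − 1000·9.81·(+11.8) = 311000 + (-7330) − (116000) = 188000 Pa.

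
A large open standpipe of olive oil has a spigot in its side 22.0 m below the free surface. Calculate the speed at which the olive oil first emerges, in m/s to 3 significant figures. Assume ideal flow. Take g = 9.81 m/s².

Torricelli's result v = √(2gh) gives v = √(2·9.81·22.0) = 20.8 m/s.

v ≈ 20.8 m/s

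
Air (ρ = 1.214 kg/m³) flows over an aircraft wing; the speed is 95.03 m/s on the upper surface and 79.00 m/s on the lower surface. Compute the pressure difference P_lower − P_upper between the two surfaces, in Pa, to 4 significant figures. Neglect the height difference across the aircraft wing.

ΔP ≈ 1693 Pa

Bernoulli (same height): P_lower − P_upper = ½ρ(v_upper² − v_lower²).
ΔP = ½·1.214·(95.03² − 79.00²) = 1693 Pa.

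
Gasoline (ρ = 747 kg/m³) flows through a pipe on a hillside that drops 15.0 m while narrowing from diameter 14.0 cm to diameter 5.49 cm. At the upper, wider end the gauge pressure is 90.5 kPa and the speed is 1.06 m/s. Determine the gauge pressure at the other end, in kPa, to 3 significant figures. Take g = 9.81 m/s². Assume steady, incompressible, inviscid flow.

The volume flow rate is constant, so v₂ = (A₁/A₂)v₁ = (154/23.7)·1.06 = 6.89 m/s.
Applying Bernoulli between the two ends and solving for P₂: P₂ = P₁ + ½ρ(v₁² − v₂²) − ρgΔh.
P₂ = 90500 + ½·747·(1.06² − 6.89²) − 747·9.81·(−15.0) = 90500 + (-17300) − (-110000) = 183000 Pa.

P₂ = 183 kPa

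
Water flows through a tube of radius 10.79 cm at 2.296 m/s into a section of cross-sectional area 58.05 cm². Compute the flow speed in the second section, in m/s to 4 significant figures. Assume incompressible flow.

Mass conservation (A₁v₁ = A₂v₂) gives v₂ = 2.296 × 365.8/58.05 = 14.47 m/s.

v₂ ≈ 14.47 m/s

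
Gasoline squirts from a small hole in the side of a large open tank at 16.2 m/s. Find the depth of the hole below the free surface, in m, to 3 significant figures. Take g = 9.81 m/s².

For a small hole in a large open tank, ½v² = gh, giving h = v²/(2g).
h = 16.2²/(2·9.81) = 262/19.62 = 13.4 m.

h ≈ 13.4 m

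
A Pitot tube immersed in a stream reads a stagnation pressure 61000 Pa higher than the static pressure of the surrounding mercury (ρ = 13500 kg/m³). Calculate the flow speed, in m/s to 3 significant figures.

Bernoulli between the free stream and the stagnation point: ½ρv² = P_stag − P_static.
v = √(2ΔP/ρ) = √(2·61000/13500) = 3.01 m/s.

v = 3.01 m/s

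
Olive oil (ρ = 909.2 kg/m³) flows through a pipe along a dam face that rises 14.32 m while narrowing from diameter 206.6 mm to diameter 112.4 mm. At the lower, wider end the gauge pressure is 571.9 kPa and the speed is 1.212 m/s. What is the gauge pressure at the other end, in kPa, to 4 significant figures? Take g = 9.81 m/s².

P₂ ≈ 437.2 kPa

By continuity, v₂ = v₁·A₁/A₂ = 1.212·(335.2/99.23) = 4.095 m/s.
Applying Bernoulli between the two ends and solving for P₂: P₂ = P₁ + ½ρ(v₁² − v₂²) − ρgΔh.
P₂ = 571900 + ½·909.2·(1.212² − 4.095²) − 909.2·9.81·(+14.32) = 571900 + (-6955) − (127700) = 437200 Pa.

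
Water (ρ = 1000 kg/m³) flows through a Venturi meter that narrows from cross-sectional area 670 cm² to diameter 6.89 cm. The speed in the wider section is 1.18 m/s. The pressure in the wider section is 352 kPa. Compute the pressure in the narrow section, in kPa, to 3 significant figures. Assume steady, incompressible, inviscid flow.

The volume flow rate is constant, so v₂ = (A₁/A₂)v₁ = (670/37.3)·1.18 = 21.2 m/s.
Bernoulli (h₁ = h₂): P₁ − P₂ = ½ρ(v₂² − v₁²).
P₂ = P₁ − ½ρ(v₂² − v₁²) = 352000 − ½·1000·(21.2² − 1.18²) = 352000 − 224000 = 128000 Pa.

128 kPa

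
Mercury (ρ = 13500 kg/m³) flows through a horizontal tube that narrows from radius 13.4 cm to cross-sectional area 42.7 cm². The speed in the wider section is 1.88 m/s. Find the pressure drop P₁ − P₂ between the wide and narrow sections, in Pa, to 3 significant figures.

ΔP = 4140000 Pa

Continuity gives A₁v₁ = A₂v₂, so v₂ = (564 cm²)/(42.7 cm²) × 1.88 m/s = 24.8 m/s.
Bernoulli (h₁ = h₂): P₁ − P₂ = ½ρ(v₂² − v₁²).
P₁ − P₂ = ½·13500·(24.8² − 1.88²) = ½·13500·613 = 4140000 Pa.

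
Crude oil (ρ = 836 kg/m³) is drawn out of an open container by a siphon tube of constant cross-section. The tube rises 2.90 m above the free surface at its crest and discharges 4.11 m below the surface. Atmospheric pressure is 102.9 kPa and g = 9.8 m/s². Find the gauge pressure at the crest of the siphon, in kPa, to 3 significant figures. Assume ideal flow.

P_gauge ≈ -57.4 kPa

The outlet speed comes from Torricelli: v = √(2g·4.11) = 8.98 m/s.
The bore is uniform, so the speed at the crest is the same v. Bernoulli surface→crest: P_atm = P_top + ½ρv² + ρg·h_top.
P_top = 102900 − ½·836·8.98² − 836·9.8·2.90 = 45500 Pa. So P_gauge = P_top − P_atm = -57400 Pa.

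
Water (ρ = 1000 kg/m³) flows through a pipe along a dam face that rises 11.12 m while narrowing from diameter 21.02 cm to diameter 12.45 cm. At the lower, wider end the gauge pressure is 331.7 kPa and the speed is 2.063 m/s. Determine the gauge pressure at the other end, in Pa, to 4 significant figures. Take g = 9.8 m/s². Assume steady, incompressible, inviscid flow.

P₂ ≈ 207600 Pa

By continuity, v₂ = v₁·A₁/A₂ = 2.063·(347.0/121.7) = 5.881 m/s.
Bernoulli: P₁ + ½ρv₁² + ρg h₁ = P₂ + ½ρv₂² + ρg h₂, so P₂ = P₁ + ½ρ(v₁² − v₂²) − ρg(h₂ − h₁).
P₂ = 331700 + ½·1000·(2.063² − 5.881²) − 1000·9.8·(+11.12) = 331700 + (-15160) − (109000) = 207600 Pa.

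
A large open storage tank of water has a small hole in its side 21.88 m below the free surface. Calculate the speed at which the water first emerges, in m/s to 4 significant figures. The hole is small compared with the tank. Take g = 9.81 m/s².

Torricelli's result v = √(2gh) gives v = √(2·9.81·21.88) = 20.72 m/s.

v ≈ 20.72 m/s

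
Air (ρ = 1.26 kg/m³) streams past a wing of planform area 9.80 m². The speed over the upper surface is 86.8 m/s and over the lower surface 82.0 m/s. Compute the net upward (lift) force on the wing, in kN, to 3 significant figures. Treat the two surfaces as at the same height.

The faster flow above has the lower pressure; Bernoulli (same height) gives ΔP = ½ρ(v_up² − v_low²).
ΔP = ½·1.26·(86.8² − 82.0²) = 510 Pa.
Lift = ΔP · A = 510 × 9.80 = 5000 N.

F ≈ 5.00 kN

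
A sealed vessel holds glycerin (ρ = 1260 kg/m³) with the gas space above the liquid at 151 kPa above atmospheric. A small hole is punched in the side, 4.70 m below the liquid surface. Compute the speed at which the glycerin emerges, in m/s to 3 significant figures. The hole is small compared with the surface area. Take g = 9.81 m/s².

v ≈ 18.2 m/s

Take point 1 at the surface (v₁ ≈ 0) and point 2 at the hole (at atmospheric pressure). Bernoulli: P₁ + ρg h = P_atm + ½ρv₂².
With P₁ − P_atm = 151000 Pa, v₂ = √(2gh + 2ΔP/ρ) = √(2·9.81·4.70 + 2·151000/1260) = 18.2 m/s.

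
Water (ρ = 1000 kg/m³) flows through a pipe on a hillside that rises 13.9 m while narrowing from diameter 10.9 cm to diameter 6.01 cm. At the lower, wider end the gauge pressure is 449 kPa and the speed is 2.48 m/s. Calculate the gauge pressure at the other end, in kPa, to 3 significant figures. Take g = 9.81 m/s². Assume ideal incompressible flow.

By continuity, v₂ = v₁·A₁/A₂ = 2.48·(93.3/28.4) = 8.16 m/s.
Bernoulli: P₁ + ½ρv₁² + ρg h₁ = P₂ + ½ρv₂² + ρg h₂, so P₂ = P₁ + ½ρ(v₁² − v₂²) − ρg(h₂ − h₁).
P₂ = 449000 + ½·1000·(2.48² − 8.16²) − 1000·9.81·(+13.9) = 449000 + (-30200) − (136000) = 282000 Pa.

P₂ ≈ 282 kPa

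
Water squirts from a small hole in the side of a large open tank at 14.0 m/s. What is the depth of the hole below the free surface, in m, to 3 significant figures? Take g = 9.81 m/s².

For a small hole in a large open tank, ½v² = gh, giving h = v²/(2g).
h = 14.0²/(2·9.81) = 196/19.62 = 9.99 m.

h ≈ 9.99 m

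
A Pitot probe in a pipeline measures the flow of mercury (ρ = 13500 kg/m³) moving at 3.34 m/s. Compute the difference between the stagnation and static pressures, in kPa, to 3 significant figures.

75.3 kPa

Bernoulli between the free stream and the stagnation point: ½ρv² = P_stag − P_static.
ΔP = ½·13500·3.34² = 75300 Pa.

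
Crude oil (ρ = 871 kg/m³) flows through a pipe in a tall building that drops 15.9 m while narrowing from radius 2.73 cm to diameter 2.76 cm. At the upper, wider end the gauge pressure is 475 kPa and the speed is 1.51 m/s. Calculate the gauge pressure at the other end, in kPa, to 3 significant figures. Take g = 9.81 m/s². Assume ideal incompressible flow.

Continuity gives A₁v₁ = A₂v₂, so v₂ = (23.4 cm²)/(5.98 cm²) × 1.51 m/s = 5.91 m/s.
Applying Bernoulli between the two ends and solving for P₂: P₂ = P₁ + ½ρ(v₁² − v₂²) − ρgΔh.
P₂ = 475000 + ½·871·(1.51² − 5.91²) − 871·9.81·(−15.9) = 475000 + (-14200) − (-136000) = 597000 Pa.

597 kPa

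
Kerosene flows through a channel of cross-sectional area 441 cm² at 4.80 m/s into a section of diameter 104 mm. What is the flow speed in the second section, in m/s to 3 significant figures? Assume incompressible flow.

v₂ ≈ 24.9 m/s

Continuity gives A₁v₁ = A₂v₂, so v₂ = (441 cm²)/(84.9 cm²) × 4.80 m/s = 24.9 m/s.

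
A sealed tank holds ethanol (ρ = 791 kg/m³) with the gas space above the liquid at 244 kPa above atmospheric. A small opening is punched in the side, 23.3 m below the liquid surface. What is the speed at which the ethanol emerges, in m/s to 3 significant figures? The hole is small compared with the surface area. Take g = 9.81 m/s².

Take point 1 at the surface (v₁ ≈ 0) and point 2 at the hole (at atmospheric pressure). Bernoulli: P₁ + ρg h = P_atm + ½ρv₂².
With P₁ − P_atm = 244000 Pa, v₂ = √(2gh + 2ΔP/ρ) = √(2·9.81·23.3 + 2·244000/791) = 32.8 m/s.

v ≈ 32.8 m/s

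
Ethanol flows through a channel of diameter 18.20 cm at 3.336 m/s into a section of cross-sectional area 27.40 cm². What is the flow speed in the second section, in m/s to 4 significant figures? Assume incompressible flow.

v₂ = 31.67 m/s

By continuity, v₂ = v₁·A₁/A₂ = 3.336·(260.2/27.40) = 31.67 m/s.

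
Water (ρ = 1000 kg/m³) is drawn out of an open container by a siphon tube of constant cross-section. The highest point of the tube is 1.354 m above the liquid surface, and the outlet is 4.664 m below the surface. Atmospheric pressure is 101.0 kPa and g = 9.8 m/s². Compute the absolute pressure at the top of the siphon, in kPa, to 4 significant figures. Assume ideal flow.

Bernoulli surface→outlet gives ½v² = g·h_out, so v = √(2·9.8·4.664) = 9.561 m/s.
Continuity keeps v the same throughout the tube; from surface to crest, P_atm + 0 = P_top + ½ρv² + ρg·h_top.
P_top = 101000 − ½·1000·9.561² − 1000·9.8·1.354 = 42020 Pa.

42.02 kPa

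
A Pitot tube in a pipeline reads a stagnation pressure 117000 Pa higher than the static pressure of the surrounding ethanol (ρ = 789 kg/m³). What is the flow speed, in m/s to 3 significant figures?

At the stagnation point the flow is brought to rest, so Bernoulli gives P_stag − P_static = ½ρv².
v = √(2ΔP/ρ) = √(2·117000/789) = 17.2 m/s.

v = 17.2 m/s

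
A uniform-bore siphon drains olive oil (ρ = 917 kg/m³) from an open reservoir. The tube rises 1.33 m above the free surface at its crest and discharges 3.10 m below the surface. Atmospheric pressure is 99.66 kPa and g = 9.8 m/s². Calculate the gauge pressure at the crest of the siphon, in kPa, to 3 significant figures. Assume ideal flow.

P_gauge = -39.8 kPa

From the surface to the outlet (both open to atmosphere, surface at rest): v = √(2g·h_out) = √(2·9.8·3.10) = 7.79 m/s.
Continuity keeps v the same throughout the tube; from surface to crest, P_atm + 0 = P_top + ½ρv² + ρg·h_top.
P_top = 99660 − ½·917·7.79² − 917·9.8·1.33 = 59800 Pa. So P_gauge = P_top − P_atm = -39800 Pa.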